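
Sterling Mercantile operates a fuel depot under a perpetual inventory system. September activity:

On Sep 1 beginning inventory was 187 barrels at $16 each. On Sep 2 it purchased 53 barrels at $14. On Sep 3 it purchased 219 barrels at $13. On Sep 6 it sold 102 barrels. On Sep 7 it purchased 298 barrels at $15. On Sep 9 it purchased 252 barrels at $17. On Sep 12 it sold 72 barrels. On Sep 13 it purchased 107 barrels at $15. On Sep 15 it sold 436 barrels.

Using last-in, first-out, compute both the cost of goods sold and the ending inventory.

COGS = $9,450; ending inventory = $7,490

Sep 6, 102 sold [LIFO — newest first]: 102 @ $13 = $1,326
Sep 12, 72 sold [LIFO — newest first]: 72 @ $17 = $1,224
Sep 15, 436 sold [LIFO — newest first]: 107 @ $15 + 180 @ $17 + 149 @ $15 = $6,900
Total COGS = $1,326 + $1,224 + $6,900 = $9,450
Ending inventory: 187 @ $16 + 53 @ $14 + 117 @ $13 + 149 @ $15 = $7,490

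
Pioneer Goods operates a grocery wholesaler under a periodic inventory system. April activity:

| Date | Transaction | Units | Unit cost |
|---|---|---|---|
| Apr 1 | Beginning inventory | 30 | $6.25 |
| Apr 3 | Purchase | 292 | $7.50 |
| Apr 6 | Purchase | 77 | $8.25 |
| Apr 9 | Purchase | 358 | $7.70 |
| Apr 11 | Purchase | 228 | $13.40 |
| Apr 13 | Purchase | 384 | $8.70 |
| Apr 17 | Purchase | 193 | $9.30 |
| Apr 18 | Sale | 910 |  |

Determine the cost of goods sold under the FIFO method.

COGS = $7,819.55

Apr 18, 910 sold [FIFO — oldest first]: 30 @ $6.25 + 292 @ $7.50 + 77 @ $8.25 + 358 @ $7.70 + 153 @ $13.40 = $7,819.55
Ending inventory: 75 @ $13.40 + 384 @ $8.70 + 193 @ $9.30 = $6,140.70
Check: goods available $13,960.25 = COGS $7,819.55 + ending $6,140.70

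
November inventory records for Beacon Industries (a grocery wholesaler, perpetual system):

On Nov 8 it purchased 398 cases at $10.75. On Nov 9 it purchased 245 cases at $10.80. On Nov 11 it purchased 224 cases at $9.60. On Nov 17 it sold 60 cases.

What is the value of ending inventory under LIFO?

Ending inventory = $8,498.90

Nov 17, 60 sold [LIFO — newest first]: 60 @ $9.60 = $576.00
Ending inventory: 398 @ $10.75 + 245 @ $10.80 + 164 @ $9.60 = $8,498.90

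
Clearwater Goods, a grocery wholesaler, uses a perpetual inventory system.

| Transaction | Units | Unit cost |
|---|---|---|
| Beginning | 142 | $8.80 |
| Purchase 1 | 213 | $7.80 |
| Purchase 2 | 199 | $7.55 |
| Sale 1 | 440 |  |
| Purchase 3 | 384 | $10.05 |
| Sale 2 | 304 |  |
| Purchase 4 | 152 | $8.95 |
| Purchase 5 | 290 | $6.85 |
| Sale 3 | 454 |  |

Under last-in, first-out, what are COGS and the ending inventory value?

Sale 1 (440) [LIFO — newest first]: 199 @ $7.55 + 213 @ $7.80 + 28 @ $8.80 = $3,410.25
Sale 2 (304) [LIFO — newest first]: 304 @ $10.05 = $3,055.20
Sale 3 (454) [LIFO — newest first]: 290 @ $6.85 + 152 @ $8.95 + 12 @ $10.05 = $3,467.50
Total COGS = $3,410.25 + $3,055.20 + $3,467.50 = $9,932.95
Ending inventory: 114 @ $8.80 + 68 @ $10.05 = $1,686.60
Check: goods available $11,619.55 = COGS $9,932.95 + ending $1,686.60

COGS = $9,932.95; ending inventory = $1,686.60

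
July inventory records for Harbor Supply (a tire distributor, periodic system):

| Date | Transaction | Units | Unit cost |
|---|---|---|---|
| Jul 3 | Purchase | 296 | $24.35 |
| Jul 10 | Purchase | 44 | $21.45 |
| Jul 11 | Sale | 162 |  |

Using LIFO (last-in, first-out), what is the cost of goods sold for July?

COGS = $3,817.10

Jul 11, 162 sold [LIFO — newest first]: 44 @ $21.45 + 118 @ $24.35 = $3,817.10
Ending inventory: 178 @ $24.35 = $4,334.30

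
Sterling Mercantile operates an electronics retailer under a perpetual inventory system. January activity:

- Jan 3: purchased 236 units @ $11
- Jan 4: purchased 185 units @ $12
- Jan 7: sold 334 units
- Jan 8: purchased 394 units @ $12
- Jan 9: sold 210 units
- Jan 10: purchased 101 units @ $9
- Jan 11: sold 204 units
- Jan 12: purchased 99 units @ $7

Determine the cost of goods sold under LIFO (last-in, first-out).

COGS = $8,524

Jan 7, 334 sold [LIFO — newest first]: 185 @ $12 + 149 @ $11 = $3,859
Jan 9, 210 sold [LIFO — newest first]: 210 @ $12 = $2,520
Jan 11, 204 sold [LIFO — newest first]: 101 @ $9 + 103 @ $12 = $2,145
Total COGS = $3,859 + $2,520 + $2,145 = $8,524
Ending inventory: 87 @ $11 + 81 @ $12 + 99 @ $7 = $2,622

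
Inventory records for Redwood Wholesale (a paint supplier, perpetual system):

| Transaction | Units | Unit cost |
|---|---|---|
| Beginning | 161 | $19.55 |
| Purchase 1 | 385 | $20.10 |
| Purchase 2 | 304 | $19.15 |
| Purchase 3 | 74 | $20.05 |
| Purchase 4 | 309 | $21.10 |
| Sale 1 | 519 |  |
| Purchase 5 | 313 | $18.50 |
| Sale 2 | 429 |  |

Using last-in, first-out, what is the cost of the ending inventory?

Ending inventory = $11,881.85

Sale 1 (519) [LIFO — newest first]: 309 @ $21.10 + 74 @ $20.05 + 136 @ $19.15 = $10,608.00
Sale 2 (429) [LIFO — newest first]: 313 @ $18.50 + 116 @ $19.15 = $8,011.90
Total COGS = $10,608.00 + $8,011.90 = $18,619.90
Ending inventory: 161 @ $19.55 + 385 @ $20.10 + 52 @ $19.15 = $11,881.85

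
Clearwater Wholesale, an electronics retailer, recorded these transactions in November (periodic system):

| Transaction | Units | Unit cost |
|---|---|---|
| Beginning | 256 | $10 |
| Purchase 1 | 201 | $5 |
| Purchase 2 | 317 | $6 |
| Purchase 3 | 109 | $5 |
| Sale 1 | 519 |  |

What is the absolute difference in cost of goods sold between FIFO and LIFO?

FIFO COGS: 256 @ $10 + 201 @ $5 + 62 @ $6 = $3,937
LIFO COGS: 109 @ $5 + 317 @ $6 + 93 @ $5 = $2,912
Difference = |$3,937 − $2,912| = $1,025

$1,025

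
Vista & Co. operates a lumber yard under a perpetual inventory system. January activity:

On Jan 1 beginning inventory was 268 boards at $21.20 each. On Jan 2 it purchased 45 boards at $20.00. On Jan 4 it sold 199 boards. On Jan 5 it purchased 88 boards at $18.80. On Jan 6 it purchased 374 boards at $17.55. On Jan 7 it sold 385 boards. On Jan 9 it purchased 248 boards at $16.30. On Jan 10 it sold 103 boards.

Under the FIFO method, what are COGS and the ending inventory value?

Jan 4, 199 sold [FIFO — oldest first]: 199 @ $21.20 = $4,218.80
Jan 7, 385 sold [FIFO — oldest first]: 69 @ $21.20 + 45 @ $20.00 + 88 @ $18.80 + 183 @ $17.55 = $7,228.85
Jan 10, 103 sold [FIFO — oldest first]: 103 @ $17.55 = $1,807.65
Total COGS = $4,218.80 + $7,228.85 + $1,807.65 = $13,255.30
Ending inventory: 88 @ $17.55 + 248 @ $16.30 = $5,586.80

COGS = $13,255.30; ending inventory = $5,586.80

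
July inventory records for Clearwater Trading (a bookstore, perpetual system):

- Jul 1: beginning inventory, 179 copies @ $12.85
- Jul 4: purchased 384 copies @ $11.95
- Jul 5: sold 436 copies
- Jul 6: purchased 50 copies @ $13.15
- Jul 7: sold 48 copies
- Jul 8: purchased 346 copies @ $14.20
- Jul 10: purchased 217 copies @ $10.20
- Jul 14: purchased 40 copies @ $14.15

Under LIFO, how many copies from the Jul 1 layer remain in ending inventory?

Jul 5, 436 sold [LIFO — newest first]: 384 @ $11.95 + 52 @ $12.85 = $5,257.00
Jul 7, 48 sold [LIFO — newest first]: 48 @ $13.15 = $631.20
Total COGS = $5,257.00 + $631.20 = $5,888.20
Ending inventory: 127 @ $12.85 + 2 @ $13.15 + 346 @ $14.20 + 217 @ $10.20 + 40 @ $14.15 = $9,350.85
Check: goods available $15,239.05 = COGS $5,888.20 + ending $9,350.85

127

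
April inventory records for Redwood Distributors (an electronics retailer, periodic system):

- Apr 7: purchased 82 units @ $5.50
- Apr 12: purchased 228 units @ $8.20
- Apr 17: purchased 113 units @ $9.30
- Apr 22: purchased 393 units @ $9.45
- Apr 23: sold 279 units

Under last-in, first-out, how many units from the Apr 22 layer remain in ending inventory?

114

Apr 23, 279 sold [LIFO — newest first]: 279 @ $9.45 = $2,636.55
Ending inventory: 82 @ $5.50 + 228 @ $8.20 + 113 @ $9.30 + 114 @ $9.45 = $4,448.80
Check: goods available $7,085.35 = COGS $2,636.55 + ending $4,448.80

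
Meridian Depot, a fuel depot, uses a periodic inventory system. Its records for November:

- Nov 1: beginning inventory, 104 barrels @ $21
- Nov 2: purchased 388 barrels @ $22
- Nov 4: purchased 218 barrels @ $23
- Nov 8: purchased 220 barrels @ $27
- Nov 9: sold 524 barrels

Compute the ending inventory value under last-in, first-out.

Nov 9, 524 sold [LIFO — newest first]: 220 @ $27 + 218 @ $23 + 86 @ $22 = $12,846
Ending inventory: 104 @ $21 + 302 @ $22 = $8,828

Ending inventory = $8,828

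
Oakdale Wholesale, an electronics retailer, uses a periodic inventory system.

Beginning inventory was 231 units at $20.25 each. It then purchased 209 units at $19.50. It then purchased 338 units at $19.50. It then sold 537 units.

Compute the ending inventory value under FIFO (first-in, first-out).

Sale 1 (537) [FIFO — oldest first]: 231 @ $20.25 + 209 @ $19.50 + 97 @ $19.50 = $10,644.75
Ending inventory: 241 @ $19.50 = $4,699.50

Ending inventory = $4,699.50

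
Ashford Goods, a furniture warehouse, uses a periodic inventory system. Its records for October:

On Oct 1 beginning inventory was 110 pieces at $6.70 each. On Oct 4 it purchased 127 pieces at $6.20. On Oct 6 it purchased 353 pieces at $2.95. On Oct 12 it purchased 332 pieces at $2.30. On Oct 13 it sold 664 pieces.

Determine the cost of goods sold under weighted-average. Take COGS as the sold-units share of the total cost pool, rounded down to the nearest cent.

Oct 13, sell 664: 664/922 × $3,329.35 → $2,397.70
Ending inventory (cost pool remaining) = $931.65
Check: goods available $3,329.35 = COGS $2,397.70 + ending $931.65

COGS = $2,397.70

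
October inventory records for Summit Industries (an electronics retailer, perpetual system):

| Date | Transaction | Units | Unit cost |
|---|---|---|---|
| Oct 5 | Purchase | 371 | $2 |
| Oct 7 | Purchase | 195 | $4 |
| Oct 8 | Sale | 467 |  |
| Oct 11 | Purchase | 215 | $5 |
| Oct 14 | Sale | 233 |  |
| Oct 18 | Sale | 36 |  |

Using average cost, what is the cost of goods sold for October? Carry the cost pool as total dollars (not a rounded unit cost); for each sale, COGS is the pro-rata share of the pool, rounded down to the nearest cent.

COGS = $2,404.78

After Oct 5: 371 on hand, pool $742.00 (≈ $2.0000 each)
After Oct 7: 566 on hand, pool $1,522.00 (≈ $2.6890 each)
Oct 8, sell 467: 467/566 × $1,522.00 → $1,255.78
After Oct 11: 314 on hand, pool $1,341.22 (≈ $4.2714 each)
Oct 14, sell 233: 233/314 × $1,341.22 → $995.23
Oct 18, sell 36: 36/81 × $345.99 → $153.77
Total COGS = $1,255.78 + $995.23 + $153.77 = $2,404.78
Ending inventory (cost pool remaining) = $192.22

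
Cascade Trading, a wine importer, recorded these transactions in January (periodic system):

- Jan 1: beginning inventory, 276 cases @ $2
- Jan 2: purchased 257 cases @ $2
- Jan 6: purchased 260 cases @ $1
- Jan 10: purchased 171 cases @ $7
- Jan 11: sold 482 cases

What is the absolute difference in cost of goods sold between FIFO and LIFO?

FIFO COGS: 276 @ $2 + 206 @ $2 = $964
LIFO COGS: 171 @ $7 + 260 @ $1 + 51 @ $2 = $1,559
Difference = |$964 − $1,559| = $595

$595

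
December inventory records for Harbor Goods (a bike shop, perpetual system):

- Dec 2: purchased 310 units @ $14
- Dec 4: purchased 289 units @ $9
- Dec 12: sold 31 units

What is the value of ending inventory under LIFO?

Dec 12, 31 sold [LIFO — newest first]: 31 @ $9 = $279
Ending inventory: 310 @ $14 + 258 @ $9 = $6,662

Ending inventory = $6,662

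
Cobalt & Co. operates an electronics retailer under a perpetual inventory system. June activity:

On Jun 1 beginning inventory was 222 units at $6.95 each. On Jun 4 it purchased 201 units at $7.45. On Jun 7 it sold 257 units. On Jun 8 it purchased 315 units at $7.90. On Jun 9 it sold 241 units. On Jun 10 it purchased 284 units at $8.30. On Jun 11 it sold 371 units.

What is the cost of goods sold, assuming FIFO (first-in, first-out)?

Jun 7, 257 sold [FIFO — oldest first]: 222 @ $6.95 + 35 @ $7.45 = $1,803.65
Jun 9, 241 sold [FIFO — oldest first]: 166 @ $7.45 + 75 @ $7.90 = $1,829.20
Jun 11, 371 sold [FIFO — oldest first]: 240 @ $7.90 + 131 @ $8.30 = $2,983.30
Total COGS = $1,803.65 + $1,829.20 + $2,983.30 = $6,616.15
Ending inventory: 153 @ $8.30 = $1,269.90
Check: goods available $7,886.05 = COGS $6,616.15 + ending $1,269.90

COGS = $6,616.15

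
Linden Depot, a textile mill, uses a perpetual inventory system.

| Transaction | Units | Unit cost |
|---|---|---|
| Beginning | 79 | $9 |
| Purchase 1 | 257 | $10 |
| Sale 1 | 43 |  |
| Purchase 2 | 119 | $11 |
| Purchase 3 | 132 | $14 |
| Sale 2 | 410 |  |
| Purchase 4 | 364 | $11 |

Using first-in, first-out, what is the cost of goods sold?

Sale 1 (43) [FIFO — oldest first]: 43 @ $9 = $387
Sale 2 (410) [FIFO — oldest first]: 36 @ $9 + 257 @ $10 + 117 @ $11 = $4,181
Total COGS = $387 + $4,181 = $4,568
Ending inventory: 2 @ $11 + 132 @ $14 + 364 @ $11 = $5,874
Check: goods available $10,442 = COGS $4,568 + ending $5,874

COGS = $4,568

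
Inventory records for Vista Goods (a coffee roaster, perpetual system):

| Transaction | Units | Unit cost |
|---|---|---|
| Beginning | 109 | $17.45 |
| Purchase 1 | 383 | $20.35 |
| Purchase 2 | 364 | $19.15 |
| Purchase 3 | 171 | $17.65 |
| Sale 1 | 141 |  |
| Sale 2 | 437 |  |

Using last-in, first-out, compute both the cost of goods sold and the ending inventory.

Sale 1 (141) [LIFO — newest first]: 141 @ $17.65 = $2,488.65
Sale 2 (437) [LIFO — newest first]: 30 @ $17.65 + 364 @ $19.15 + 43 @ $20.35 = $8,375.15
Total COGS = $2,488.65 + $8,375.15 = $10,863.80
Ending inventory: 109 @ $17.45 + 340 @ $20.35 = $8,821.05

COGS = $10,863.80; ending inventory = $8,821.05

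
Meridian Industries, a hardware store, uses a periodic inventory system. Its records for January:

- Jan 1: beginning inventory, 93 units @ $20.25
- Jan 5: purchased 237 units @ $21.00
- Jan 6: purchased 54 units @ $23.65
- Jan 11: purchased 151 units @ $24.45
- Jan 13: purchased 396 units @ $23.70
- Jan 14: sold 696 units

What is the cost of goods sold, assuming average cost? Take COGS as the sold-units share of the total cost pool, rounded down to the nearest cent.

Jan 14, sell 696: 696/931 × $21,214.50 → $15,859.60
Ending inventory (cost pool remaining) = $5,354.90

COGS = $15,859.60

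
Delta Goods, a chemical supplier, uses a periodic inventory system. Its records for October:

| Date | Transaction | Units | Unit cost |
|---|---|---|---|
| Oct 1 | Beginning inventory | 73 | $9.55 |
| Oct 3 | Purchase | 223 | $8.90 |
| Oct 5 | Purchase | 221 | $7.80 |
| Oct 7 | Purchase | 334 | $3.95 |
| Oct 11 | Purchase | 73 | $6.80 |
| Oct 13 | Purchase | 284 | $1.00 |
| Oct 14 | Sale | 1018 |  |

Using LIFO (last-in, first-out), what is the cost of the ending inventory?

Ending inventory = $1,738.45

Oct 14, 1018 sold [LIFO — newest first]: 284 @ $1.00 + 73 @ $6.80 + 334 @ $3.95 + 221 @ $7.80 + 106 @ $8.90 = $4,766.90
Ending inventory: 73 @ $9.55 + 117 @ $8.90 = $1,738.45
Check: goods available $6,505.35 = COGS $4,766.90 + ending $1,738.45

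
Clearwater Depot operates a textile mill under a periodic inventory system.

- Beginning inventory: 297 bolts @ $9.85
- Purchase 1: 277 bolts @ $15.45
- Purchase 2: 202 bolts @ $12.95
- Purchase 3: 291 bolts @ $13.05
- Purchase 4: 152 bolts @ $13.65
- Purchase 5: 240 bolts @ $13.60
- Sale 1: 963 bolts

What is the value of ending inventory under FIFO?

Sale 1 (963) [FIFO — oldest first]: 297 @ $9.85 + 277 @ $15.45 + 202 @ $12.95 + 187 @ $13.05 = $12,261.35
Ending inventory: 104 @ $13.05 + 152 @ $13.65 + 240 @ $13.60 = $6,696.00

Ending inventory = $6,696.00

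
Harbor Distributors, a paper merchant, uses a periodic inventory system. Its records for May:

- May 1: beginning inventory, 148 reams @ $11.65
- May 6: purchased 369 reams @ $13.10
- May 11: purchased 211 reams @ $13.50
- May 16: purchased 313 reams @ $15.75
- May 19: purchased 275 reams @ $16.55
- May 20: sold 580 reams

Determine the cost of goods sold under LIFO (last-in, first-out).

May 20, 580 sold [LIFO — newest first]: 275 @ $16.55 + 305 @ $15.75 = $9,355.00
Ending inventory: 148 @ $11.65 + 369 @ $13.10 + 211 @ $13.50 + 8 @ $15.75 = $9,532.60
Check: goods available $18,887.60 = COGS $9,355.00 + ending $9,532.60

COGS = $9,355.00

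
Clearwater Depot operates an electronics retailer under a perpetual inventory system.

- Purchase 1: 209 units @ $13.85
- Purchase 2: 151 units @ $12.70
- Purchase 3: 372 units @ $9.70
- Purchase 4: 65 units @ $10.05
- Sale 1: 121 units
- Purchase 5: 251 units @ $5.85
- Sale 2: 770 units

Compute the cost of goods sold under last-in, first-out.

Sale 1 (121) [LIFO — newest first]: 65 @ $10.05 + 56 @ $9.70 = $1,196.45
Sale 2 (770) [LIFO — newest first]: 251 @ $5.85 + 316 @ $9.70 + 151 @ $12.70 + 52 @ $13.85 = $7,171.45
Total COGS = $1,196.45 + $7,171.45 = $8,367.90
Ending inventory: 157 @ $13.85 = $2,174.45

COGS = $8,367.90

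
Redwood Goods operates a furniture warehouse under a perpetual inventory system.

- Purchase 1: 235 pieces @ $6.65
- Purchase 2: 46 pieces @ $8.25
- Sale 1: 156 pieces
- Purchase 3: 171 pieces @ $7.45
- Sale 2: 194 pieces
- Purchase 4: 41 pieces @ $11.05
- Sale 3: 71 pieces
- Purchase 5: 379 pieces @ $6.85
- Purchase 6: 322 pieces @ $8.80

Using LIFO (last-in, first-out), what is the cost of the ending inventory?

Ending inventory = $5,908.55

Sale 1 (156) [LIFO — newest first]: 46 @ $8.25 + 110 @ $6.65 = $1,111.00
Sale 2 (194) [LIFO — newest first]: 171 @ $7.45 + 23 @ $6.65 = $1,426.90
Sale 3 (71) [LIFO — newest first]: 41 @ $11.05 + 30 @ $6.65 = $652.55
Total COGS = $1,111.00 + $1,426.90 + $652.55 = $3,190.45
Ending inventory: 72 @ $6.65 + 379 @ $6.85 + 322 @ $8.80 = $5,908.55
Check: goods available $9,099.00 = COGS $3,190.45 + ending $5,908.55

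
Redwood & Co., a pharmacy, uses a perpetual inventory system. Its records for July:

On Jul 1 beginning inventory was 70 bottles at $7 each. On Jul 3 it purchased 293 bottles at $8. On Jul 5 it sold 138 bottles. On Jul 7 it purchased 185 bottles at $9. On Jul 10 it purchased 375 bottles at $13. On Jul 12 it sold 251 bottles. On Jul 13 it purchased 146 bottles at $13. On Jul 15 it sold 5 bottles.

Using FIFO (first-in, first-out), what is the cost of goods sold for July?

COGS = $3,113

Jul 5, 138 sold [FIFO — oldest first]: 70 @ $7 + 68 @ $8 = $1,034
Jul 12, 251 sold [FIFO — oldest first]: 225 @ $8 + 26 @ $9 = $2,034
Jul 15, 5 sold [FIFO — oldest first]: 5 @ $9 = $45
Total COGS = $1,034 + $2,034 + $45 = $3,113
Ending inventory: 154 @ $9 + 375 @ $13 + 146 @ $13 = $8,159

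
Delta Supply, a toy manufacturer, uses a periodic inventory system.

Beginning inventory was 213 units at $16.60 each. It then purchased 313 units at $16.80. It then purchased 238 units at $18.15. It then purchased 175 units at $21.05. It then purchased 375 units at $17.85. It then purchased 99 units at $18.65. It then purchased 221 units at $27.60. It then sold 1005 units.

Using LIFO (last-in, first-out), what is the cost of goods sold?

COGS = $20,773.70

Sale 1 (1005) [LIFO — newest first]: 221 @ $27.60 + 99 @ $18.65 + 375 @ $17.85 + 175 @ $21.05 + 135 @ $18.15 = $20,773.70
Ending inventory: 213 @ $16.60 + 313 @ $16.80 + 103 @ $18.15 = $10,663.65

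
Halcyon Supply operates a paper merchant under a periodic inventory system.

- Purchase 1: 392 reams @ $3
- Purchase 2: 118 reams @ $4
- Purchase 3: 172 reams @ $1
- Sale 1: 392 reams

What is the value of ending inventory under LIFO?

Ending inventory = $870

Sale 1 (392) [LIFO — newest first]: 172 @ $1 + 118 @ $4 + 102 @ $3 = $950
Ending inventory: 290 @ $3 = $870
Check: goods available $1,820 = COGS $950 + ending $870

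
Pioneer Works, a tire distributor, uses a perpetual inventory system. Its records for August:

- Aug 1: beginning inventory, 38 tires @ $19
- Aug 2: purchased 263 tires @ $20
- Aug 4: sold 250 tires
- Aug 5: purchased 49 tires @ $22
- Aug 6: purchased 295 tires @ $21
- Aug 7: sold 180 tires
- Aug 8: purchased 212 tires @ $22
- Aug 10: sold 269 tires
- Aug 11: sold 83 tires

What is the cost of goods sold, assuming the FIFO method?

COGS = $16,269

Aug 4, 250 sold [FIFO — oldest first]: 38 @ $19 + 212 @ $20 = $4,962
Aug 7, 180 sold [FIFO — oldest first]: 51 @ $20 + 49 @ $22 + 80 @ $21 = $3,778
Aug 10, 269 sold [FIFO — oldest first]: 215 @ $21 + 54 @ $22 = $5,703
Aug 11, 83 sold [FIFO — oldest first]: 83 @ $22 = $1,826
Total COGS = $4,962 + $3,778 + $5,703 + $1,826 = $16,269
Ending inventory: 75 @ $22 = $1,650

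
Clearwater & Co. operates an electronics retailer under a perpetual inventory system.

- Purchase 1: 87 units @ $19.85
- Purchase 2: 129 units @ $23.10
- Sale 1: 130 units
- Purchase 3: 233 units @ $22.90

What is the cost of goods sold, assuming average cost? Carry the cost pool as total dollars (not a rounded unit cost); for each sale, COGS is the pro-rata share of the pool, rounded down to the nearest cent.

After Purchase 1: 87 on hand, pool $1,726.95 (≈ $19.8500 each)
After Purchase 2: 216 on hand, pool $4,706.85 (≈ $21.7910 each)
Sale 1, sell 130: 130/216 × $4,706.85 → $2,832.82
After Purchase 3: 319 on hand, pool $7,209.73 (≈ $22.6010 each)
Ending inventory (cost pool remaining) = $7,209.73
Check: goods available $10,042.55 = COGS $2,832.82 + ending $7,209.73

COGS = $2,832.82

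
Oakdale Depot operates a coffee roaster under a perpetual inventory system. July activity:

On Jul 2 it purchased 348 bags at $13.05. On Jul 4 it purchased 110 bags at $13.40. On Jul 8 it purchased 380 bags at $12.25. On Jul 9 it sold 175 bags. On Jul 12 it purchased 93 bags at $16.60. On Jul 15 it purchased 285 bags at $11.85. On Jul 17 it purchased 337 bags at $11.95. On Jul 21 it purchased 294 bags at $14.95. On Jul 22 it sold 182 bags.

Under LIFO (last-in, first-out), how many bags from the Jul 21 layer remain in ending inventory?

Jul 9, 175 sold [LIFO — newest first]: 175 @ $12.25 = $2,143.75
Jul 22, 182 sold [LIFO — newest first]: 182 @ $14.95 = $2,720.90
Total COGS = $2,143.75 + $2,720.90 = $4,864.65
Ending inventory: 348 @ $13.05 + 110 @ $13.40 + 205 @ $12.25 + 93 @ $16.60 + 285 @ $11.85 + 337 @ $11.95 + 112 @ $14.95 = $19,149.25
Check: goods available $24,013.90 = COGS $4,864.65 + ending $19,149.25

112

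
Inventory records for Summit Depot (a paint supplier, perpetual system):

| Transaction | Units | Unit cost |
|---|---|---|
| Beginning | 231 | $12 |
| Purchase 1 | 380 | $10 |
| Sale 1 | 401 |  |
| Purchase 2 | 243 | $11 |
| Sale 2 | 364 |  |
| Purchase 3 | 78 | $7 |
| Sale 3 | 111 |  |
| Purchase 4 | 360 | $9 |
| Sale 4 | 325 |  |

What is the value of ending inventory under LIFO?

Ending inventory = $987

Sale 1 (401) [LIFO — newest first]: 380 @ $10 + 21 @ $12 = $4,052
Sale 2 (364) [LIFO — newest first]: 243 @ $11 + 121 @ $12 = $4,125
Sale 3 (111) [LIFO — newest first]: 78 @ $7 + 33 @ $12 = $942
Sale 4 (325) [LIFO — newest first]: 325 @ $9 = $2,925
Total COGS = $4,052 + $4,125 + $942 + $2,925 = $12,044
Ending inventory: 56 @ $12 + 35 @ $9 = $987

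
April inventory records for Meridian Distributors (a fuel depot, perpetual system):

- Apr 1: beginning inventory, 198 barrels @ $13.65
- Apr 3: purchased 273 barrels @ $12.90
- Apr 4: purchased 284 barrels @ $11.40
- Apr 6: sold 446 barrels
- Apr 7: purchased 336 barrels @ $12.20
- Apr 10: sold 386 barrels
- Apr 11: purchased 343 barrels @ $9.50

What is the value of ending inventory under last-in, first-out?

Apr 6, 446 sold [LIFO — newest first]: 284 @ $11.40 + 162 @ $12.90 = $5,327.40
Apr 10, 386 sold [LIFO — newest first]: 336 @ $12.20 + 50 @ $12.90 = $4,744.20
Total COGS = $5,327.40 + $4,744.20 = $10,071.60
Ending inventory: 198 @ $13.65 + 61 @ $12.90 + 343 @ $9.50 = $6,748.10

Ending inventory = $6,748.10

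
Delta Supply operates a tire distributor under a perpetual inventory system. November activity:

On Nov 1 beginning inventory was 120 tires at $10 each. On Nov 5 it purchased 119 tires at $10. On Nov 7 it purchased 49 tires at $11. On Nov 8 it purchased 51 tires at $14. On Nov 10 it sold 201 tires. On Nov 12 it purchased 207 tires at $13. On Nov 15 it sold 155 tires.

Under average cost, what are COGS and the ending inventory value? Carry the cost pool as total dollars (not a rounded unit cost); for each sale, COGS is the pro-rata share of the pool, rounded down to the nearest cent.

COGS = $4,035.27; ending inventory = $2,298.73

After Nov 1: 120 on hand, pool $1,200.00 (≈ $10.0000 each)
After Nov 5: 239 on hand, pool $2,390.00 (≈ $10.0000 each)
After Nov 7: 288 on hand, pool $2,929.00 (≈ $10.1701 each)
After Nov 8: 339 on hand, pool $3,643.00 (≈ $10.7463 each)
Nov 10, sell 201: 201/339 × $3,643.00 → $2,160.00
After Nov 12: 345 on hand, pool $4,174.00 (≈ $12.0986 each)
Nov 15, sell 155: 155/345 × $4,174.00 → $1,875.27
Total COGS = $2,160.00 + $1,875.27 = $4,035.27
Ending inventory (cost pool remaining) = $2,298.73
Check: goods available $6,334.00 = COGS $4,035.27 + ending $2,298.73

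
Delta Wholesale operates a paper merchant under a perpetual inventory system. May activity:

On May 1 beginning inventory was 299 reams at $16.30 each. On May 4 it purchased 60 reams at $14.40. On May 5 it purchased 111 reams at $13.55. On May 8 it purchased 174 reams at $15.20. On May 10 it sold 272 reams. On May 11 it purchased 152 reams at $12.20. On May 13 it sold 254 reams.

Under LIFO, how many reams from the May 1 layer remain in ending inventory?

May 10, 272 sold [LIFO — newest first]: 174 @ $15.20 + 98 @ $13.55 = $3,972.70
May 13, 254 sold [LIFO — newest first]: 152 @ $12.20 + 13 @ $13.55 + 60 @ $14.40 + 29 @ $16.30 = $3,367.25
Total COGS = $3,972.70 + $3,367.25 = $7,339.95
Ending inventory: 270 @ $16.30 = $4,401.00
Check: goods available $11,740.95 = COGS $7,339.95 + ending $4,401.00

270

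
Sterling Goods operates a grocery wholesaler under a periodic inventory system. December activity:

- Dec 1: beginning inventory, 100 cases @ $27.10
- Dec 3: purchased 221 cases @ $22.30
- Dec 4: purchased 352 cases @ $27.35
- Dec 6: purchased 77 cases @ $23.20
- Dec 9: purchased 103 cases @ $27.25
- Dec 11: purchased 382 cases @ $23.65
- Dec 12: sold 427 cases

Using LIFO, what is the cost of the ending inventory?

Dec 12, 427 sold [LIFO — newest first]: 382 @ $23.65 + 45 @ $27.25 = $10,260.55
Ending inventory: 100 @ $27.10 + 221 @ $22.30 + 352 @ $27.35 + 77 @ $23.20 + 58 @ $27.25 = $20,632.40

Ending inventory = $20,632.40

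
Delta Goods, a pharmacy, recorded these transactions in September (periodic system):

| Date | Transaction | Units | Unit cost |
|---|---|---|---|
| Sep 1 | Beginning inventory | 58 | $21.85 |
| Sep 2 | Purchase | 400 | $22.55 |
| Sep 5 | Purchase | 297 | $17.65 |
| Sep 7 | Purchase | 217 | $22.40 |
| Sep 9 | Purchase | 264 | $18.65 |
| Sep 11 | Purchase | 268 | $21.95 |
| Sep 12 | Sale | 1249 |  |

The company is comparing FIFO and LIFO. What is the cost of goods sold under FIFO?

COGS = $25,599.10

FIFO COGS: 58 @ $21.85 + 400 @ $22.55 + 297 @ $17.65 + 217 @ $22.40 + 264 @ $18.65 + 13 @ $21.95 = $25,599.10
LIFO COGS: 268 @ $21.95 + 264 @ $18.65 + 217 @ $22.40 + 297 @ $17.65 + 203 @ $22.55 = $25,486.70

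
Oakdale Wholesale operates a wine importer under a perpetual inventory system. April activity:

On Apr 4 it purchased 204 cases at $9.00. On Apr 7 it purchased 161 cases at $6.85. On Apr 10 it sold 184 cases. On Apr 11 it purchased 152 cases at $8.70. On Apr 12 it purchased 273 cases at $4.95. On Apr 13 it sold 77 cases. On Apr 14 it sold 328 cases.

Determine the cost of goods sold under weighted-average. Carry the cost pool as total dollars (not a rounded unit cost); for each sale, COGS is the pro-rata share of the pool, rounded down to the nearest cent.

COGS = $4,242.38

After Apr 4: 204 on hand, pool $1,836.00 (≈ $9.0000 each)
After Apr 7: 365 on hand, pool $2,938.85 (≈ $8.0516 each)
Apr 10, sell 184: 184/365 × $2,938.85 → $1,481.50
After Apr 11: 333 on hand, pool $2,779.75 (≈ $8.3476 each)
After Apr 12: 606 on hand, pool $4,131.10 (≈ $6.8170 each)
Apr 13, sell 77: 77/606 × $4,131.10 → $524.90
Apr 14, sell 328: 328/529 × $3,606.20 → $2,235.98
Total COGS = $1,481.50 + $524.90 + $2,235.98 = $4,242.38
Ending inventory (cost pool remaining) = $1,370.22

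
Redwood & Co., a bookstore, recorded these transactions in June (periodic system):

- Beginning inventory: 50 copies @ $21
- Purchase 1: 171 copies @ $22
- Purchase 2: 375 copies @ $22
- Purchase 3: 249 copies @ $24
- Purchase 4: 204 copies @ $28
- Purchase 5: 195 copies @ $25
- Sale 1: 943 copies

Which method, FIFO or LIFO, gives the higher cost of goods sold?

LIFO

FIFO COGS: 50 @ $21 + 171 @ $22 + 375 @ $22 + 249 @ $24 + 98 @ $28 = $21,782
LIFO COGS: 195 @ $25 + 204 @ $28 + 249 @ $24 + 295 @ $22 = $23,053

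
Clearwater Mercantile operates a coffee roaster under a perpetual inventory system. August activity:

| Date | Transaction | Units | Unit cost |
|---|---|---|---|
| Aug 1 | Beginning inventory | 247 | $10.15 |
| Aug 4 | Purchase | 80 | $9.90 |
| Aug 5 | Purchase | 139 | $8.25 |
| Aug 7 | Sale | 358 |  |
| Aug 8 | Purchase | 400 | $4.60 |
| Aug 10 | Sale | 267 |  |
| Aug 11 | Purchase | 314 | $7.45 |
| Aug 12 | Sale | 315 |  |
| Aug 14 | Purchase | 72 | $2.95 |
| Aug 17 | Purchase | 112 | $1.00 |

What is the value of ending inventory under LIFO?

Aug 7, 358 sold [LIFO — newest first]: 139 @ $8.25 + 80 @ $9.90 + 139 @ $10.15 = $3,349.60
Aug 10, 267 sold [LIFO — newest first]: 267 @ $4.60 = $1,228.20
Aug 12, 315 sold [LIFO — newest first]: 314 @ $7.45 + 1 @ $4.60 = $2,343.90
Total COGS = $3,349.60 + $1,228.20 + $2,343.90 = $6,921.70
Ending inventory: 108 @ $10.15 + 132 @ $4.60 + 72 @ $2.95 + 112 @ $1.00 = $2,027.80

Ending inventory = $2,027.80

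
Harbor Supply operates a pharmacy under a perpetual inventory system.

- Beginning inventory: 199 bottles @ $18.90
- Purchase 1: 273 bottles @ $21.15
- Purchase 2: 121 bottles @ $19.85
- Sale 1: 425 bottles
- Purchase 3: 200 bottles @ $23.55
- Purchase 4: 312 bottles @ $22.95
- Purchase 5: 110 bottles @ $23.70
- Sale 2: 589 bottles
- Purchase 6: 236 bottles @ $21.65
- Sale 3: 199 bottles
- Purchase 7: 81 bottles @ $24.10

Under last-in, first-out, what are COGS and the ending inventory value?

Sale 1 (425) [LIFO — newest first]: 121 @ $19.85 + 273 @ $21.15 + 31 @ $18.90 = $8,761.70
Sale 2 (589) [LIFO — newest first]: 110 @ $23.70 + 312 @ $22.95 + 167 @ $23.55 = $13,700.25
Sale 3 (199) [LIFO — newest first]: 199 @ $21.65 = $4,308.35
Total COGS = $8,761.70 + $13,700.25 + $4,308.35 = $26,770.30
Ending inventory: 168 @ $18.90 + 33 @ $23.55 + 37 @ $21.65 + 81 @ $24.10 = $6,705.50

COGS = $26,770.30; ending inventory = $6,705.50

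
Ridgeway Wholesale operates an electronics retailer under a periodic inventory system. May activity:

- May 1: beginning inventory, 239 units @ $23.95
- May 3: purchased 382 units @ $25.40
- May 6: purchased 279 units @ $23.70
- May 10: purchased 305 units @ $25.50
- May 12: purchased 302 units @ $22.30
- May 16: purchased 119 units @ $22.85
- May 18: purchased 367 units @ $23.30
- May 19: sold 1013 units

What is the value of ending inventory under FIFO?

May 19, 1013 sold [FIFO — oldest first]: 239 @ $23.95 + 382 @ $25.40 + 279 @ $23.70 + 113 @ $25.50 = $24,920.65
Ending inventory: 192 @ $25.50 + 302 @ $22.30 + 119 @ $22.85 + 367 @ $23.30 = $22,900.85

Ending inventory = $22,900.85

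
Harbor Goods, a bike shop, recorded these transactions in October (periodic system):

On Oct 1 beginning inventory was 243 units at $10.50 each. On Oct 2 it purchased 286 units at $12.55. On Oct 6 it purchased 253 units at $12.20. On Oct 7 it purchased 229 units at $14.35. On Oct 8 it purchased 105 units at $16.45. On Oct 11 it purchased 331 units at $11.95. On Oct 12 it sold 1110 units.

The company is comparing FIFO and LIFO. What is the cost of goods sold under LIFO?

COGS = $14,465.05

FIFO COGS: 243 @ $10.50 + 286 @ $12.55 + 253 @ $12.20 + 229 @ $14.35 + 99 @ $16.45 = $14,142.10
LIFO COGS: 331 @ $11.95 + 105 @ $16.45 + 229 @ $14.35 + 253 @ $12.20 + 192 @ $12.55 = $14,465.05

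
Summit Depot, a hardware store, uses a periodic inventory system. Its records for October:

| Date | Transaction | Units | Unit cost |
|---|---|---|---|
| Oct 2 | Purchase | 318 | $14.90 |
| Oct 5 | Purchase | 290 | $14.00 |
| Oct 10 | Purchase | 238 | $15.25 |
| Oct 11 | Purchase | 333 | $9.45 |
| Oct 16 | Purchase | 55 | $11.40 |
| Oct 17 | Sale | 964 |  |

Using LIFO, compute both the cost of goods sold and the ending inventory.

COGS = $12,178.55; ending inventory = $4,023.00

Oct 17, 964 sold [LIFO — newest first]: 55 @ $11.40 + 333 @ $9.45 + 238 @ $15.25 + 290 @ $14.00 + 48 @ $14.90 = $12,178.55
Ending inventory: 270 @ $14.90 = $4,023.00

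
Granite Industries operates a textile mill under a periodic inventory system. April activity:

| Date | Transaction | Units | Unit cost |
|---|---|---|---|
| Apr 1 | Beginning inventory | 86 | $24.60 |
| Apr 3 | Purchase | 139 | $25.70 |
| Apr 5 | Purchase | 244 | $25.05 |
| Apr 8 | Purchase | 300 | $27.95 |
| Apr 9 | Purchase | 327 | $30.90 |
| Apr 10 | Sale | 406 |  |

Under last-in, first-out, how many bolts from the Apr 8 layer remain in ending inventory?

221

Apr 10, 406 sold [LIFO — newest first]: 327 @ $30.90 + 79 @ $27.95 = $12,312.35
Ending inventory: 86 @ $24.60 + 139 @ $25.70 + 244 @ $25.05 + 221 @ $27.95 = $17,977.05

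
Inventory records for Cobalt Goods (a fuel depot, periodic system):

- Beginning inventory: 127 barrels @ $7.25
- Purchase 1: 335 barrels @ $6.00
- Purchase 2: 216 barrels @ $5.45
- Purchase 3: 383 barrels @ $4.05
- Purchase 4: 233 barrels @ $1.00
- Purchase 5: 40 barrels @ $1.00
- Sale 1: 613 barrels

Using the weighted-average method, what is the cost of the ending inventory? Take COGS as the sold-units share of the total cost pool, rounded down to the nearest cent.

Ending inventory = $3,206.18

Sale 1, sell 613: 613/1334 × $5,932.10 → $2,725.92
Ending inventory (cost pool remaining) = $3,206.18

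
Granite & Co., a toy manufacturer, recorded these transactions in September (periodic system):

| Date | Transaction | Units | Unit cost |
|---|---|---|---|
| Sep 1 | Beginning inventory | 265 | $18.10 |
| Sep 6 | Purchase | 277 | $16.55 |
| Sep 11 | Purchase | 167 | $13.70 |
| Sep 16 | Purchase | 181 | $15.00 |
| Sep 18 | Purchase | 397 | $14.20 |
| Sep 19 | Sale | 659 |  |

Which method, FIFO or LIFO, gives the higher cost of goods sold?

FIFO COGS: 265 @ $18.10 + 277 @ $16.55 + 117 @ $13.70 = $10,983.75
LIFO COGS: 397 @ $14.20 + 181 @ $15.00 + 81 @ $13.70 = $9,462.10

FIFO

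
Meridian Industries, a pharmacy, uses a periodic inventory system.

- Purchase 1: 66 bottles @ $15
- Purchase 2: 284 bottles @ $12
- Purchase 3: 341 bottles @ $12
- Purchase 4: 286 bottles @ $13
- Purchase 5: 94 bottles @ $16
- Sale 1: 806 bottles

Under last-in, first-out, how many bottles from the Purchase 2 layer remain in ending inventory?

199

Sale 1 (806) [LIFO — newest first]: 94 @ $16 + 286 @ $13 + 341 @ $12 + 85 @ $12 = $10,334
Ending inventory: 66 @ $15 + 199 @ $12 = $3,378
Check: goods available $13,712 = COGS $10,334 + ending $3,378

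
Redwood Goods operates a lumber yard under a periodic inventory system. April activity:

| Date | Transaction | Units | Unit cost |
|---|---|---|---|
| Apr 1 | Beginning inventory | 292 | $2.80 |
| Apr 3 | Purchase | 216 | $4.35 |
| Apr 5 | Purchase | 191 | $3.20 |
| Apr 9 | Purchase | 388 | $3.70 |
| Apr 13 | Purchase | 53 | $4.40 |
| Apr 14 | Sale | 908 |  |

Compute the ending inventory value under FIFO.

Apr 14, 908 sold [FIFO — oldest first]: 292 @ $2.80 + 216 @ $4.35 + 191 @ $3.20 + 209 @ $3.70 = $3,141.70
Ending inventory: 179 @ $3.70 + 53 @ $4.40 = $895.50
Check: goods available $4,037.20 = COGS $3,141.70 + ending $895.50

Ending inventory = $895.50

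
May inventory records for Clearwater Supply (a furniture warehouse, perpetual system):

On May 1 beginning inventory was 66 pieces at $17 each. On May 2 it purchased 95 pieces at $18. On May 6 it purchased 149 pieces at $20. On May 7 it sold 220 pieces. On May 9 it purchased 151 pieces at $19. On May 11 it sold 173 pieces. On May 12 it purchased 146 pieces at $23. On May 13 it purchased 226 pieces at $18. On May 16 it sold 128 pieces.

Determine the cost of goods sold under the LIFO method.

May 7, 220 sold [LIFO — newest first]: 149 @ $20 + 71 @ $18 = $4,258
May 11, 173 sold [LIFO — newest first]: 151 @ $19 + 22 @ $18 = $3,265
May 16, 128 sold [LIFO — newest first]: 128 @ $18 = $2,304
Total COGS = $4,258 + $3,265 + $2,304 = $9,827
Ending inventory: 66 @ $17 + 2 @ $18 + 146 @ $23 + 98 @ $18 = $6,280

COGS = $9,827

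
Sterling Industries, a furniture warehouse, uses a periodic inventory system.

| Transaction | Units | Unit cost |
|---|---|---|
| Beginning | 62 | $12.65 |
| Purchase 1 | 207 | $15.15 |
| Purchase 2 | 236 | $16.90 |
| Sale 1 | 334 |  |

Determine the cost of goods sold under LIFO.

COGS = $5,473.10

Sale 1 (334) [LIFO — newest first]: 236 @ $16.90 + 98 @ $15.15 = $5,473.10
Ending inventory: 62 @ $12.65 + 109 @ $15.15 = $2,435.65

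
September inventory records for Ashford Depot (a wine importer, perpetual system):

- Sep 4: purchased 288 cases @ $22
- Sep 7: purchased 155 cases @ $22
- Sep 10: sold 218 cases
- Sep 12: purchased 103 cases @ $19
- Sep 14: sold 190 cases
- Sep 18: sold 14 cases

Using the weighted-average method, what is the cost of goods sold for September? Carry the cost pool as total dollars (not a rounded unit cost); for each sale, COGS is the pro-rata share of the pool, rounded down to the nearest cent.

After Sep 4: 288 on hand, pool $6,336.00 (≈ $22.0000 each)
After Sep 7: 443 on hand, pool $9,746.00 (≈ $22.0000 each)
Sep 10, sell 218: 218/443 × $9,746.00 → $4,796.00
After Sep 12: 328 on hand, pool $6,907.00 (≈ $21.0579 each)
Sep 14, sell 190: 190/328 × $6,907.00 → $4,001.00
Sep 18, sell 14: 14/138 × $2,906.00 → $294.81
Total COGS = $4,796.00 + $4,001.00 + $294.81 = $9,091.81
Ending inventory (cost pool remaining) = $2,611.19
Check: goods available $11,703.00 = COGS $9,091.81 + ending $2,611.19

COGS = $9,091.81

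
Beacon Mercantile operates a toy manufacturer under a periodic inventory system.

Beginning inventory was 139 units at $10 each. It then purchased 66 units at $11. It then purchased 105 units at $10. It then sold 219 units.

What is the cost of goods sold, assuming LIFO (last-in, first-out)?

COGS = $2,256

Sale 1 (219) [LIFO — newest first]: 105 @ $10 + 66 @ $11 + 48 @ $10 = $2,256
Ending inventory: 91 @ $10 = $910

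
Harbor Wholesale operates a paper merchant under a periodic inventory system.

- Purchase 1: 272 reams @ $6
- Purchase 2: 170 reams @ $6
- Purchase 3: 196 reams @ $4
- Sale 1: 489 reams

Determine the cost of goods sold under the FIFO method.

Sale 1 (489) [FIFO — oldest first]: 272 @ $6 + 170 @ $6 + 47 @ $4 = $2,840
Ending inventory: 149 @ $4 = $596
Check: goods available $3,436 = COGS $2,840 + ending $596

COGS = $2,840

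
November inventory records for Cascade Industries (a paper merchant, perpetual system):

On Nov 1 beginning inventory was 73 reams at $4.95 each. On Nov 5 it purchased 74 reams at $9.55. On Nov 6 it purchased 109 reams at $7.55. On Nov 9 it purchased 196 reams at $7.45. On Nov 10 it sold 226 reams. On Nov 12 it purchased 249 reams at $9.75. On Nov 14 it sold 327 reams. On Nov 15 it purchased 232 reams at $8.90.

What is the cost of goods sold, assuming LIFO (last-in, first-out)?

COGS = $4,703.35

Nov 10, 226 sold [LIFO — newest first]: 196 @ $7.45 + 30 @ $7.55 = $1,686.70
Nov 14, 327 sold [LIFO — newest first]: 249 @ $9.75 + 78 @ $7.55 = $3,016.65
Total COGS = $1,686.70 + $3,016.65 = $4,703.35
Ending inventory: 73 @ $4.95 + 74 @ $9.55 + 1 @ $7.55 + 232 @ $8.90 = $3,140.40
Check: goods available $7,843.75 = COGS $4,703.35 + ending $3,140.40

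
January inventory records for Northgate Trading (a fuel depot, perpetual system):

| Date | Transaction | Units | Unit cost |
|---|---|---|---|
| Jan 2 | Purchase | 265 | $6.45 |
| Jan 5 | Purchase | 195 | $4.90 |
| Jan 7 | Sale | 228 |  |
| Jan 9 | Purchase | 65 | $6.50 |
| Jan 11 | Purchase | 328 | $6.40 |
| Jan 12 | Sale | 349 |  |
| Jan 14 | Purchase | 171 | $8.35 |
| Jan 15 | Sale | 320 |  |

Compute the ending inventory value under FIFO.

Ending inventory = $1,060.45

Jan 7, 228 sold [FIFO — oldest first]: 228 @ $6.45 = $1,470.60
Jan 12, 349 sold [FIFO — oldest first]: 37 @ $6.45 + 195 @ $4.90 + 65 @ $6.50 + 52 @ $6.40 = $1,949.45
Jan 15, 320 sold [FIFO — oldest first]: 276 @ $6.40 + 44 @ $8.35 = $2,133.80
Total COGS = $1,470.60 + $1,949.45 + $2,133.80 = $5,553.85
Ending inventory: 127 @ $8.35 = $1,060.45
Check: goods available $6,614.30 = COGS $5,553.85 + ending $1,060.45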